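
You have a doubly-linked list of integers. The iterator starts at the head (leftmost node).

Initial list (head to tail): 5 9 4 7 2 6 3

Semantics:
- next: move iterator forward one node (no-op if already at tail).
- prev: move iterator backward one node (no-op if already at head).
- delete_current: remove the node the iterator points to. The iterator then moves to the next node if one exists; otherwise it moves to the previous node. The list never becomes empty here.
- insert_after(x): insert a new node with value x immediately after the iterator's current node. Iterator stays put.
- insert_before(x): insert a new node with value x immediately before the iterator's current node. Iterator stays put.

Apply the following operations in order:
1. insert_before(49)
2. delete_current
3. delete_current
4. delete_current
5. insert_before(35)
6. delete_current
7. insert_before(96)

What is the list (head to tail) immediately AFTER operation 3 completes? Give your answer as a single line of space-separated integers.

After 1 (insert_before(49)): list=[49, 5, 9, 4, 7, 2, 6, 3] cursor@5
After 2 (delete_current): list=[49, 9, 4, 7, 2, 6, 3] cursor@9
After 3 (delete_current): list=[49, 4, 7, 2, 6, 3] cursor@4

Answer: 49 4 7 2 6 3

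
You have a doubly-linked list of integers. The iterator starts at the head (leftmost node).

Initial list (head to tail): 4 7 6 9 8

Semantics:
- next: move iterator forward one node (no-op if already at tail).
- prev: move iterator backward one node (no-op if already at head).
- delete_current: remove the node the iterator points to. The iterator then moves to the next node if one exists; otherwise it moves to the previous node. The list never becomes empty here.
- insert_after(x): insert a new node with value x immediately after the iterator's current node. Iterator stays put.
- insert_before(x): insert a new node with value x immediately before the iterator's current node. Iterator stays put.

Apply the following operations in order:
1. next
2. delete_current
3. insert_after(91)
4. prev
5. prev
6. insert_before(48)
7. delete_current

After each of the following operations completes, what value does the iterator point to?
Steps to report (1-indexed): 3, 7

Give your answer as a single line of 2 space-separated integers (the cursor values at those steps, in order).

After 1 (next): list=[4, 7, 6, 9, 8] cursor@7
After 2 (delete_current): list=[4, 6, 9, 8] cursor@6
After 3 (insert_after(91)): list=[4, 6, 91, 9, 8] cursor@6
After 4 (prev): list=[4, 6, 91, 9, 8] cursor@4
After 5 (prev): list=[4, 6, 91, 9, 8] cursor@4
After 6 (insert_before(48)): list=[48, 4, 6, 91, 9, 8] cursor@4
After 7 (delete_current): list=[48, 6, 91, 9, 8] cursor@6

Answer: 6 6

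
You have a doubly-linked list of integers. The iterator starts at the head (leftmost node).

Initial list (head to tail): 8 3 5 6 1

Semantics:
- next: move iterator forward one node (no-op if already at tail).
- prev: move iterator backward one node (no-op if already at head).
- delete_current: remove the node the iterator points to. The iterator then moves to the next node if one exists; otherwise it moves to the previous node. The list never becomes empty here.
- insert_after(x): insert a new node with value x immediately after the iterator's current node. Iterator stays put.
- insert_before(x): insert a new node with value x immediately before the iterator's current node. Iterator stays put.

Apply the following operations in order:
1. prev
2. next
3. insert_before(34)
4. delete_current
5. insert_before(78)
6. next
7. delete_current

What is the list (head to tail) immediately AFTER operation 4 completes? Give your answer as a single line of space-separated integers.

Answer: 8 34 5 6 1

Derivation:
After 1 (prev): list=[8, 3, 5, 6, 1] cursor@8
After 2 (next): list=[8, 3, 5, 6, 1] cursor@3
After 3 (insert_before(34)): list=[8, 34, 3, 5, 6, 1] cursor@3
After 4 (delete_current): list=[8, 34, 5, 6, 1] cursor@5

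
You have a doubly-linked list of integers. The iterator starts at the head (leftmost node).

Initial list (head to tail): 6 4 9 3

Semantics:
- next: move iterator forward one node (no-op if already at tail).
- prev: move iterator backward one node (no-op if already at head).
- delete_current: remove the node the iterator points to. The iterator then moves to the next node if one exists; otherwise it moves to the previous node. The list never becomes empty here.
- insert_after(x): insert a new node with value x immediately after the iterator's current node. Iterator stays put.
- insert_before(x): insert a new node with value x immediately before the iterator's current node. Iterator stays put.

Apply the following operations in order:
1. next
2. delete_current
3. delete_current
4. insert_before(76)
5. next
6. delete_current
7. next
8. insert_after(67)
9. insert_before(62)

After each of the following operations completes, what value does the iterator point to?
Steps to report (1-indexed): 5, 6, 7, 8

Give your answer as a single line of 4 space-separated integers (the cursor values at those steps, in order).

Answer: 3 76 76 76

Derivation:
After 1 (next): list=[6, 4, 9, 3] cursor@4
After 2 (delete_current): list=[6, 9, 3] cursor@9
After 3 (delete_current): list=[6, 3] cursor@3
After 4 (insert_before(76)): list=[6, 76, 3] cursor@3
After 5 (next): list=[6, 76, 3] cursor@3
After 6 (delete_current): list=[6, 76] cursor@76
After 7 (next): list=[6, 76] cursor@76
After 8 (insert_after(67)): list=[6, 76, 67] cursor@76
After 9 (insert_before(62)): list=[6, 62, 76, 67] cursor@76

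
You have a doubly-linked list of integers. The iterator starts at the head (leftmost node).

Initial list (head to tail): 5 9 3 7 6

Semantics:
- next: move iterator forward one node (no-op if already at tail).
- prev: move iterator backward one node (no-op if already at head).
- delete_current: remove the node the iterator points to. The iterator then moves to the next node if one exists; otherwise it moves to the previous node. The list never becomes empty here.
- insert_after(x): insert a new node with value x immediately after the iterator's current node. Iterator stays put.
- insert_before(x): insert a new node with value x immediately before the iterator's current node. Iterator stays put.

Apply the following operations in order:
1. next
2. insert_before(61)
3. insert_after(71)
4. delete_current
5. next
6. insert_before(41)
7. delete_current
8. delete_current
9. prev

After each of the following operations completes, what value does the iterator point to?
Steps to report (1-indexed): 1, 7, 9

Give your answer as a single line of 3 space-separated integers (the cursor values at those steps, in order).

Answer: 9 7 41

Derivation:
After 1 (next): list=[5, 9, 3, 7, 6] cursor@9
After 2 (insert_before(61)): list=[5, 61, 9, 3, 7, 6] cursor@9
After 3 (insert_after(71)): list=[5, 61, 9, 71, 3, 7, 6] cursor@9
After 4 (delete_current): list=[5, 61, 71, 3, 7, 6] cursor@71
After 5 (next): list=[5, 61, 71, 3, 7, 6] cursor@3
After 6 (insert_before(41)): list=[5, 61, 71, 41, 3, 7, 6] cursor@3
After 7 (delete_current): list=[5, 61, 71, 41, 7, 6] cursor@7
After 8 (delete_current): list=[5, 61, 71, 41, 6] cursor@6
After 9 (prev): list=[5, 61, 71, 41, 6] cursor@41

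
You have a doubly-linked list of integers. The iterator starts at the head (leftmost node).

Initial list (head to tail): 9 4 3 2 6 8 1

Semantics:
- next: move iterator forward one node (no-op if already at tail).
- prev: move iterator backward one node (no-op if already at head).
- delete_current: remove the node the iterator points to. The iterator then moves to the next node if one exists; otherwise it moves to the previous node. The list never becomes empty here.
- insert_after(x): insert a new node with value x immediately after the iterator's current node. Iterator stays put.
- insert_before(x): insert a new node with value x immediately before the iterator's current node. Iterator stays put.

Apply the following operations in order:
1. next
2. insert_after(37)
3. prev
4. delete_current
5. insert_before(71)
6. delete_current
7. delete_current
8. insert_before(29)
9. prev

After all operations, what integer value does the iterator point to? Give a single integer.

After 1 (next): list=[9, 4, 3, 2, 6, 8, 1] cursor@4
After 2 (insert_after(37)): list=[9, 4, 37, 3, 2, 6, 8, 1] cursor@4
After 3 (prev): list=[9, 4, 37, 3, 2, 6, 8, 1] cursor@9
After 4 (delete_current): list=[4, 37, 3, 2, 6, 8, 1] cursor@4
After 5 (insert_before(71)): list=[71, 4, 37, 3, 2, 6, 8, 1] cursor@4
After 6 (delete_current): list=[71, 37, 3, 2, 6, 8, 1] cursor@37
After 7 (delete_current): list=[71, 3, 2, 6, 8, 1] cursor@3
After 8 (insert_before(29)): list=[71, 29, 3, 2, 6, 8, 1] cursor@3
After 9 (prev): list=[71, 29, 3, 2, 6, 8, 1] cursor@29

Answer: 29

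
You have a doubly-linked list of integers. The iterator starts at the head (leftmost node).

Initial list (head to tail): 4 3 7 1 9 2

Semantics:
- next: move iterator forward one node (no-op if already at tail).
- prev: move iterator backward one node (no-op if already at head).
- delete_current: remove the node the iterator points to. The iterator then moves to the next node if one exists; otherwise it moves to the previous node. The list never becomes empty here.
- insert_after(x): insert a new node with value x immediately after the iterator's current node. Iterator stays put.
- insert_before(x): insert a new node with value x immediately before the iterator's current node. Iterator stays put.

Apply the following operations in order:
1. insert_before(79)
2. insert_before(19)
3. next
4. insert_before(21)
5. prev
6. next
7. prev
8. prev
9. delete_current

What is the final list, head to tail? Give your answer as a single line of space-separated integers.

Answer: 79 19 21 3 7 1 9 2

Derivation:
After 1 (insert_before(79)): list=[79, 4, 3, 7, 1, 9, 2] cursor@4
After 2 (insert_before(19)): list=[79, 19, 4, 3, 7, 1, 9, 2] cursor@4
After 3 (next): list=[79, 19, 4, 3, 7, 1, 9, 2] cursor@3
After 4 (insert_before(21)): list=[79, 19, 4, 21, 3, 7, 1, 9, 2] cursor@3
After 5 (prev): list=[79, 19, 4, 21, 3, 7, 1, 9, 2] cursor@21
After 6 (next): list=[79, 19, 4, 21, 3, 7, 1, 9, 2] cursor@3
After 7 (prev): list=[79, 19, 4, 21, 3, 7, 1, 9, 2] cursor@21
After 8 (prev): list=[79, 19, 4, 21, 3, 7, 1, 9, 2] cursor@4
After 9 (delete_current): list=[79, 19, 21, 3, 7, 1, 9, 2] cursor@21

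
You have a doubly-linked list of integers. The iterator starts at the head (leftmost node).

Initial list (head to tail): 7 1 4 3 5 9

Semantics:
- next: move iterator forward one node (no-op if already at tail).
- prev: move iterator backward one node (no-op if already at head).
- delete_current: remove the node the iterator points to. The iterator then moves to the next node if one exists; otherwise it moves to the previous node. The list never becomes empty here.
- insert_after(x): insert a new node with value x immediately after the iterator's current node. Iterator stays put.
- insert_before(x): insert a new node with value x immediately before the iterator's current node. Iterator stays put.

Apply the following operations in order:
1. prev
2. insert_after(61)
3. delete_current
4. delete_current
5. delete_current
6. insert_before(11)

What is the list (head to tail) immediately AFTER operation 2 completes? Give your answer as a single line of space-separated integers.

After 1 (prev): list=[7, 1, 4, 3, 5, 9] cursor@7
After 2 (insert_after(61)): list=[7, 61, 1, 4, 3, 5, 9] cursor@7

Answer: 7 61 1 4 3 5 9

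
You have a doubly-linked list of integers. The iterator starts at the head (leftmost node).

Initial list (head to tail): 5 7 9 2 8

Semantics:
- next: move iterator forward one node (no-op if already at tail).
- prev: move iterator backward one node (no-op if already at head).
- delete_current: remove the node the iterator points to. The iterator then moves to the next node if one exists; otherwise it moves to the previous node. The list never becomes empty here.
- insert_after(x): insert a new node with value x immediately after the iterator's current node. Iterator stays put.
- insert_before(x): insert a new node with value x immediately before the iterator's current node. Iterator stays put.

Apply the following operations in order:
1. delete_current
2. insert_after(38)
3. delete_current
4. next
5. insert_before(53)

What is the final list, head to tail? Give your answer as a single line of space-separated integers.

Answer: 38 53 9 2 8

Derivation:
After 1 (delete_current): list=[7, 9, 2, 8] cursor@7
After 2 (insert_after(38)): list=[7, 38, 9, 2, 8] cursor@7
After 3 (delete_current): list=[38, 9, 2, 8] cursor@38
After 4 (next): list=[38, 9, 2, 8] cursor@9
After 5 (insert_before(53)): list=[38, 53, 9, 2, 8] cursor@9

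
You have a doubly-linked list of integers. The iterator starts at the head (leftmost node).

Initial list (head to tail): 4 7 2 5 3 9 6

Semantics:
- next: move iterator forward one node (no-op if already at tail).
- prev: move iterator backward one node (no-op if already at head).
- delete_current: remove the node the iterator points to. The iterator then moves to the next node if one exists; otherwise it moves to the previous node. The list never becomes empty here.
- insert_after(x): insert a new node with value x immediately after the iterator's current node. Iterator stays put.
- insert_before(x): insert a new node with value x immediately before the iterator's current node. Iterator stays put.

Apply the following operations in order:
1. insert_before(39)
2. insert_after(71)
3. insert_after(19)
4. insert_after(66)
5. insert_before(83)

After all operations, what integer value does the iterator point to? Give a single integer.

Answer: 4

Derivation:
After 1 (insert_before(39)): list=[39, 4, 7, 2, 5, 3, 9, 6] cursor@4
After 2 (insert_after(71)): list=[39, 4, 71, 7, 2, 5, 3, 9, 6] cursor@4
After 3 (insert_after(19)): list=[39, 4, 19, 71, 7, 2, 5, 3, 9, 6] cursor@4
After 4 (insert_after(66)): list=[39, 4, 66, 19, 71, 7, 2, 5, 3, 9, 6] cursor@4
After 5 (insert_before(83)): list=[39, 83, 4, 66, 19, 71, 7, 2, 5, 3, 9, 6] cursor@4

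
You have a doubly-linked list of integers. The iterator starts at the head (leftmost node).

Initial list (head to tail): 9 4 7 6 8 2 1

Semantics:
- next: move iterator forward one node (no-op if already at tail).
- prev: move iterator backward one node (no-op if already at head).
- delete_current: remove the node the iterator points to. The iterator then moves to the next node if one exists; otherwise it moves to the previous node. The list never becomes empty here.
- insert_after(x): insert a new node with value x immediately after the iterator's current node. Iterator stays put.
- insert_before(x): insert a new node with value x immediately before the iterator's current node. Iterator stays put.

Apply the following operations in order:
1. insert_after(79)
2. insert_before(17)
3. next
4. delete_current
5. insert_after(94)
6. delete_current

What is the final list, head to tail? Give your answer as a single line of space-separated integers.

Answer: 17 9 94 7 6 8 2 1

Derivation:
After 1 (insert_after(79)): list=[9, 79, 4, 7, 6, 8, 2, 1] cursor@9
After 2 (insert_before(17)): list=[17, 9, 79, 4, 7, 6, 8, 2, 1] cursor@9
After 3 (next): list=[17, 9, 79, 4, 7, 6, 8, 2, 1] cursor@79
After 4 (delete_current): list=[17, 9, 4, 7, 6, 8, 2, 1] cursor@4
After 5 (insert_after(94)): list=[17, 9, 4, 94, 7, 6, 8, 2, 1] cursor@4
After 6 (delete_current): list=[17, 9, 94, 7, 6, 8, 2, 1] cursor@94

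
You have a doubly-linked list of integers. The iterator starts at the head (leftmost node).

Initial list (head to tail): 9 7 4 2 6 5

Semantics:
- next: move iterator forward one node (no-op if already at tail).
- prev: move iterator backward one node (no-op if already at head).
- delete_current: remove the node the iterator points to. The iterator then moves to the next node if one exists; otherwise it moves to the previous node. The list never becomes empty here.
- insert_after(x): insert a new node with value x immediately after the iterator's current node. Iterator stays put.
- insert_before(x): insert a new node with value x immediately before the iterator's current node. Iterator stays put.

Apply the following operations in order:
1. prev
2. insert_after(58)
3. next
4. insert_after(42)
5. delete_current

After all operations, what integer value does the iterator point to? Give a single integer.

Answer: 42

Derivation:
After 1 (prev): list=[9, 7, 4, 2, 6, 5] cursor@9
After 2 (insert_after(58)): list=[9, 58, 7, 4, 2, 6, 5] cursor@9
After 3 (next): list=[9, 58, 7, 4, 2, 6, 5] cursor@58
After 4 (insert_after(42)): list=[9, 58, 42, 7, 4, 2, 6, 5] cursor@58
After 5 (delete_current): list=[9, 42, 7, 4, 2, 6, 5] cursor@42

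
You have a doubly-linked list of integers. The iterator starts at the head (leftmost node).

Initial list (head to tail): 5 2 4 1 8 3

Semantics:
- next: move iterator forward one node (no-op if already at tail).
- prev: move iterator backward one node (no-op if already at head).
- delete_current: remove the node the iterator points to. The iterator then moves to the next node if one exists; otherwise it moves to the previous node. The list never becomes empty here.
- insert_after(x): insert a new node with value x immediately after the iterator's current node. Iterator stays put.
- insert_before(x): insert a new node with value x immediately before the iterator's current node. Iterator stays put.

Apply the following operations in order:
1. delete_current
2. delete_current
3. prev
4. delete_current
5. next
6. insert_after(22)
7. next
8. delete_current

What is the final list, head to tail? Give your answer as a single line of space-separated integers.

After 1 (delete_current): list=[2, 4, 1, 8, 3] cursor@2
After 2 (delete_current): list=[4, 1, 8, 3] cursor@4
After 3 (prev): list=[4, 1, 8, 3] cursor@4
After 4 (delete_current): list=[1, 8, 3] cursor@1
After 5 (next): list=[1, 8, 3] cursor@8
After 6 (insert_after(22)): list=[1, 8, 22, 3] cursor@8
After 7 (next): list=[1, 8, 22, 3] cursor@22
After 8 (delete_current): list=[1, 8, 3] cursor@3

Answer: 1 8 3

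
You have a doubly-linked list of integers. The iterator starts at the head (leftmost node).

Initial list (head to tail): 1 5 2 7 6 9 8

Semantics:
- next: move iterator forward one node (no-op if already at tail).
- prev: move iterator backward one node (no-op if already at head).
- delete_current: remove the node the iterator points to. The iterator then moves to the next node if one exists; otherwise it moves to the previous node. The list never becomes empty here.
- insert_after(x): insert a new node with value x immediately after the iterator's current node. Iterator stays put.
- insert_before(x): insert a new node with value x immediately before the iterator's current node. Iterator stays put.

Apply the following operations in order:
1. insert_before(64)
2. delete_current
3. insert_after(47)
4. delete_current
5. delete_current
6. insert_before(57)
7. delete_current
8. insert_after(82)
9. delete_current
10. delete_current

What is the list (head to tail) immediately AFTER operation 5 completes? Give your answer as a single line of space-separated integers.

After 1 (insert_before(64)): list=[64, 1, 5, 2, 7, 6, 9, 8] cursor@1
After 2 (delete_current): list=[64, 5, 2, 7, 6, 9, 8] cursor@5
After 3 (insert_after(47)): list=[64, 5, 47, 2, 7, 6, 9, 8] cursor@5
After 4 (delete_current): list=[64, 47, 2, 7, 6, 9, 8] cursor@47
After 5 (delete_current): list=[64, 2, 7, 6, 9, 8] cursor@2

Answer: 64 2 7 6 9 8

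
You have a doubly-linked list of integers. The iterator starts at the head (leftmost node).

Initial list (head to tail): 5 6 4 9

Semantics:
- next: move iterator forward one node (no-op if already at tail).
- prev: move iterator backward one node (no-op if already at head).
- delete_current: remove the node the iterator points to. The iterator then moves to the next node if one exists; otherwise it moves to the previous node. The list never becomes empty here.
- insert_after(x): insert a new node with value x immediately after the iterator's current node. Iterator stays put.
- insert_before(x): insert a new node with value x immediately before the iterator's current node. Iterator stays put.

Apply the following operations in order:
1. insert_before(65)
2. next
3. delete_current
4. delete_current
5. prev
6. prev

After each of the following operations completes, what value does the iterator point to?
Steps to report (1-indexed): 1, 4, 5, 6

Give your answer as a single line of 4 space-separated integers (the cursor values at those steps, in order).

Answer: 5 9 5 65

Derivation:
After 1 (insert_before(65)): list=[65, 5, 6, 4, 9] cursor@5
After 2 (next): list=[65, 5, 6, 4, 9] cursor@6
After 3 (delete_current): list=[65, 5, 4, 9] cursor@4
After 4 (delete_current): list=[65, 5, 9] cursor@9
After 5 (prev): list=[65, 5, 9] cursor@5
After 6 (prev): list=[65, 5, 9] cursor@65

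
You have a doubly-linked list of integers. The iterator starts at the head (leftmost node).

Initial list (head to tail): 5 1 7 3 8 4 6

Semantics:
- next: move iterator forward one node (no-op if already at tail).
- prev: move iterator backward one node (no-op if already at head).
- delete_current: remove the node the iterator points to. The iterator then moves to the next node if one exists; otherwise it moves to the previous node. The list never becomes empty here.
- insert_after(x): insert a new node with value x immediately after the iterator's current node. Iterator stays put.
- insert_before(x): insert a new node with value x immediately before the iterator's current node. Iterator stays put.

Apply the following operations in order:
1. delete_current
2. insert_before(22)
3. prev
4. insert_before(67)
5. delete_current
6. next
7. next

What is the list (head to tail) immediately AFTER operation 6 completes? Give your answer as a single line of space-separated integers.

Answer: 67 1 7 3 8 4 6

Derivation:
After 1 (delete_current): list=[1, 7, 3, 8, 4, 6] cursor@1
After 2 (insert_before(22)): list=[22, 1, 7, 3, 8, 4, 6] cursor@1
After 3 (prev): list=[22, 1, 7, 3, 8, 4, 6] cursor@22
After 4 (insert_before(67)): list=[67, 22, 1, 7, 3, 8, 4, 6] cursor@22
After 5 (delete_current): list=[67, 1, 7, 3, 8, 4, 6] cursor@1
After 6 (next): list=[67, 1, 7, 3, 8, 4, 6] cursor@7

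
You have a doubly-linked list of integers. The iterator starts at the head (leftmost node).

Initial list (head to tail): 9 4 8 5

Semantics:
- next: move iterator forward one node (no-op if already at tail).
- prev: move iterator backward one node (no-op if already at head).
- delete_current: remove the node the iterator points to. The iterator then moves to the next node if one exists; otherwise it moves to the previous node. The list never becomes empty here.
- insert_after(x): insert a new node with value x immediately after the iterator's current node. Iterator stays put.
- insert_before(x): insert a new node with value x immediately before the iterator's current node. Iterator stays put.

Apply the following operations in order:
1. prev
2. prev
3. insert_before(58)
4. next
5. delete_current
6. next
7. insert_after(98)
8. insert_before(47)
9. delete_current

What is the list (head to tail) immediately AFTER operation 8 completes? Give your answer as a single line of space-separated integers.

After 1 (prev): list=[9, 4, 8, 5] cursor@9
After 2 (prev): list=[9, 4, 8, 5] cursor@9
After 3 (insert_before(58)): list=[58, 9, 4, 8, 5] cursor@9
After 4 (next): list=[58, 9, 4, 8, 5] cursor@4
After 5 (delete_current): list=[58, 9, 8, 5] cursor@8
After 6 (next): list=[58, 9, 8, 5] cursor@5
After 7 (insert_after(98)): list=[58, 9, 8, 5, 98] cursor@5
After 8 (insert_before(47)): list=[58, 9, 8, 47, 5, 98] cursor@5

Answer: 58 9 8 47 5 98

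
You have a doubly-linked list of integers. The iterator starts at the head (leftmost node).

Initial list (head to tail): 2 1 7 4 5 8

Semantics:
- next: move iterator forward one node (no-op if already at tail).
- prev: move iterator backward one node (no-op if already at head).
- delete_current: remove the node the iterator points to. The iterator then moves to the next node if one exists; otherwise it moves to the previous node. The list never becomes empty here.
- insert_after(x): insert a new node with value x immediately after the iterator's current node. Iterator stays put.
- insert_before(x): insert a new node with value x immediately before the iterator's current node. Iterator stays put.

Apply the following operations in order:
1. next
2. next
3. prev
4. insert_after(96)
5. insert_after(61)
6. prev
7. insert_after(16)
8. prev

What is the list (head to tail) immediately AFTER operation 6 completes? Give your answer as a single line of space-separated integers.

Answer: 2 1 61 96 7 4 5 8

Derivation:
After 1 (next): list=[2, 1, 7, 4, 5, 8] cursor@1
After 2 (next): list=[2, 1, 7, 4, 5, 8] cursor@7
After 3 (prev): list=[2, 1, 7, 4, 5, 8] cursor@1
After 4 (insert_after(96)): list=[2, 1, 96, 7, 4, 5, 8] cursor@1
After 5 (insert_after(61)): list=[2, 1, 61, 96, 7, 4, 5, 8] cursor@1
After 6 (prev): list=[2, 1, 61, 96, 7, 4, 5, 8] cursor@2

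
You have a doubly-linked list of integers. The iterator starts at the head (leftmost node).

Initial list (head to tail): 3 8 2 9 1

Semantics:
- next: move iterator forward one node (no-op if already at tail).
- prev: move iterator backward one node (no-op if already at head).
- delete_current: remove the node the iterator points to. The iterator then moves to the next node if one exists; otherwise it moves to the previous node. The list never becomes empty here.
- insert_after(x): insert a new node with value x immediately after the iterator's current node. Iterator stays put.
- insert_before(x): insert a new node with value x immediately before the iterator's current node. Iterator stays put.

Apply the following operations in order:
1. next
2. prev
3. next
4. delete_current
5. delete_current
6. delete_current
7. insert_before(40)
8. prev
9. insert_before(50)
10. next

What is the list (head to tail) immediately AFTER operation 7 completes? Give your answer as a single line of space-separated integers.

After 1 (next): list=[3, 8, 2, 9, 1] cursor@8
After 2 (prev): list=[3, 8, 2, 9, 1] cursor@3
After 3 (next): list=[3, 8, 2, 9, 1] cursor@8
After 4 (delete_current): list=[3, 2, 9, 1] cursor@2
After 5 (delete_current): list=[3, 9, 1] cursor@9
After 6 (delete_current): list=[3, 1] cursor@1
After 7 (insert_before(40)): list=[3, 40, 1] cursor@1

Answer: 3 40 1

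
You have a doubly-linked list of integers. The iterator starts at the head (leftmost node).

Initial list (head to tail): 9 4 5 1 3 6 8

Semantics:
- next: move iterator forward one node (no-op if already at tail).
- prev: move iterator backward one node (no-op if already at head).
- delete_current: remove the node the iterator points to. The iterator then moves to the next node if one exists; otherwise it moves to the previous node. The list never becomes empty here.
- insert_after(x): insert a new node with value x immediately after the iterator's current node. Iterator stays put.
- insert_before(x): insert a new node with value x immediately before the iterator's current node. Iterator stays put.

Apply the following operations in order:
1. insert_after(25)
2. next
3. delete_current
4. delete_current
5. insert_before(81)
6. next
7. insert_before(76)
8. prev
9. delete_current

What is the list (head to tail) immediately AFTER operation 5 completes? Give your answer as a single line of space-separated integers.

After 1 (insert_after(25)): list=[9, 25, 4, 5, 1, 3, 6, 8] cursor@9
After 2 (next): list=[9, 25, 4, 5, 1, 3, 6, 8] cursor@25
After 3 (delete_current): list=[9, 4, 5, 1, 3, 6, 8] cursor@4
After 4 (delete_current): list=[9, 5, 1, 3, 6, 8] cursor@5
After 5 (insert_before(81)): list=[9, 81, 5, 1, 3, 6, 8] cursor@5

Answer: 9 81 5 1 3 6 8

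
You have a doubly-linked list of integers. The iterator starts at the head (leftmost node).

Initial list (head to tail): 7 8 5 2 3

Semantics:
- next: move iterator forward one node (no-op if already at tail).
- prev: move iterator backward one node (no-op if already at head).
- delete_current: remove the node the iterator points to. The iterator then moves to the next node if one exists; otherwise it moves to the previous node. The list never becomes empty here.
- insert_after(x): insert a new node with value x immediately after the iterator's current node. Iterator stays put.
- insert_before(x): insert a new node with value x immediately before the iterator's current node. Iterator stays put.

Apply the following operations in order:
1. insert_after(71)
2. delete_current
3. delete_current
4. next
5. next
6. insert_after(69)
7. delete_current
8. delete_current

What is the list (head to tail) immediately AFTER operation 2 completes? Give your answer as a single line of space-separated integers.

Answer: 71 8 5 2 3

Derivation:
After 1 (insert_after(71)): list=[7, 71, 8, 5, 2, 3] cursor@7
After 2 (delete_current): list=[71, 8, 5, 2, 3] cursor@71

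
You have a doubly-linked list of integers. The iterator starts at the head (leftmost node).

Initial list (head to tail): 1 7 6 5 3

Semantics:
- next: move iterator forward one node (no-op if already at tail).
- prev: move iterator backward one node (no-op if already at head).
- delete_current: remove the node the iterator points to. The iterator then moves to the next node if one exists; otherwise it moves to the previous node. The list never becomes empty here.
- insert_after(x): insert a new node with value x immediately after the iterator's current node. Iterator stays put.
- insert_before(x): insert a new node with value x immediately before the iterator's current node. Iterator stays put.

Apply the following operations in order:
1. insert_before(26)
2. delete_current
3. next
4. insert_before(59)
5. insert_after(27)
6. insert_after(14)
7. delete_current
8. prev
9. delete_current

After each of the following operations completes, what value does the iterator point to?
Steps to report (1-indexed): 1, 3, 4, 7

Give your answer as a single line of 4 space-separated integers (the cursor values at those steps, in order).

Answer: 1 6 6 14

Derivation:
After 1 (insert_before(26)): list=[26, 1, 7, 6, 5, 3] cursor@1
After 2 (delete_current): list=[26, 7, 6, 5, 3] cursor@7
After 3 (next): list=[26, 7, 6, 5, 3] cursor@6
After 4 (insert_before(59)): list=[26, 7, 59, 6, 5, 3] cursor@6
After 5 (insert_after(27)): list=[26, 7, 59, 6, 27, 5, 3] cursor@6
After 6 (insert_after(14)): list=[26, 7, 59, 6, 14, 27, 5, 3] cursor@6
After 7 (delete_current): list=[26, 7, 59, 14, 27, 5, 3] cursor@14
After 8 (prev): list=[26, 7, 59, 14, 27, 5, 3] cursor@59
After 9 (delete_current): list=[26, 7, 14, 27, 5, 3] cursor@14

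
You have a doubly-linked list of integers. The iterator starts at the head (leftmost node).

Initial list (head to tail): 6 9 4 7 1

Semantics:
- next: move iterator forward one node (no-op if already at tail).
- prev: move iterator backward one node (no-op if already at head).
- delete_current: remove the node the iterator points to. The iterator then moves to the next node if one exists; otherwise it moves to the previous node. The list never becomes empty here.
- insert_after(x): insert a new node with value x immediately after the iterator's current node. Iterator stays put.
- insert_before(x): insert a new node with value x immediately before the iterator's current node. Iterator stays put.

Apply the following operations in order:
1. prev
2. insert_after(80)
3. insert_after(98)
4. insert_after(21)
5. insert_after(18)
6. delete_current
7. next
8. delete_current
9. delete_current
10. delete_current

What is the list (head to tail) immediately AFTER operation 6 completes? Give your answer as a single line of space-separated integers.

After 1 (prev): list=[6, 9, 4, 7, 1] cursor@6
After 2 (insert_after(80)): list=[6, 80, 9, 4, 7, 1] cursor@6
After 3 (insert_after(98)): list=[6, 98, 80, 9, 4, 7, 1] cursor@6
After 4 (insert_after(21)): list=[6, 21, 98, 80, 9, 4, 7, 1] cursor@6
After 5 (insert_after(18)): list=[6, 18, 21, 98, 80, 9, 4, 7, 1] cursor@6
After 6 (delete_current): list=[18, 21, 98, 80, 9, 4, 7, 1] cursor@18

Answer: 18 21 98 80 9 4 7 1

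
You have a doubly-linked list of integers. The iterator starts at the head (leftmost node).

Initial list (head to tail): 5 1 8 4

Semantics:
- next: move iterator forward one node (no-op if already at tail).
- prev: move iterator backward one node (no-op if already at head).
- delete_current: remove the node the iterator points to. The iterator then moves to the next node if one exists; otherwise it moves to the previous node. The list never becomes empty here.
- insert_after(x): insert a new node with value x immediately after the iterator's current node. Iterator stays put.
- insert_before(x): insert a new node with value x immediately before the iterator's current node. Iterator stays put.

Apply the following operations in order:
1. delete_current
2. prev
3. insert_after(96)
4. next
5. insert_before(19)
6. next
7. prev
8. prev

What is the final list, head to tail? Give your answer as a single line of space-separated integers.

Answer: 1 19 96 8 4

Derivation:
After 1 (delete_current): list=[1, 8, 4] cursor@1
After 2 (prev): list=[1, 8, 4] cursor@1
After 3 (insert_after(96)): list=[1, 96, 8, 4] cursor@1
After 4 (next): list=[1, 96, 8, 4] cursor@96
After 5 (insert_before(19)): list=[1, 19, 96, 8, 4] cursor@96
After 6 (next): list=[1, 19, 96, 8, 4] cursor@8
After 7 (prev): list=[1, 19, 96, 8, 4] cursor@96
After 8 (prev): list=[1, 19, 96, 8, 4] cursor@19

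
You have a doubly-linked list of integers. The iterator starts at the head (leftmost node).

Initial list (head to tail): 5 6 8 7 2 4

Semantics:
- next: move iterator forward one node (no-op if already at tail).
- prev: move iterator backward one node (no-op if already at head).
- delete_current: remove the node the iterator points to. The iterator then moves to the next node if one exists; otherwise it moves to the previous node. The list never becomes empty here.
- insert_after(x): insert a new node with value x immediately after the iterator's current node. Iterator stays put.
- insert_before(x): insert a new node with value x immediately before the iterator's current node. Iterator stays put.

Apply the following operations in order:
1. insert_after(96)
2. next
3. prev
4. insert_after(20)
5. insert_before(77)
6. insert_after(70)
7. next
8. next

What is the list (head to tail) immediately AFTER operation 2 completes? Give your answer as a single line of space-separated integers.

Answer: 5 96 6 8 7 2 4

Derivation:
After 1 (insert_after(96)): list=[5, 96, 6, 8, 7, 2, 4] cursor@5
After 2 (next): list=[5, 96, 6, 8, 7, 2, 4] cursor@96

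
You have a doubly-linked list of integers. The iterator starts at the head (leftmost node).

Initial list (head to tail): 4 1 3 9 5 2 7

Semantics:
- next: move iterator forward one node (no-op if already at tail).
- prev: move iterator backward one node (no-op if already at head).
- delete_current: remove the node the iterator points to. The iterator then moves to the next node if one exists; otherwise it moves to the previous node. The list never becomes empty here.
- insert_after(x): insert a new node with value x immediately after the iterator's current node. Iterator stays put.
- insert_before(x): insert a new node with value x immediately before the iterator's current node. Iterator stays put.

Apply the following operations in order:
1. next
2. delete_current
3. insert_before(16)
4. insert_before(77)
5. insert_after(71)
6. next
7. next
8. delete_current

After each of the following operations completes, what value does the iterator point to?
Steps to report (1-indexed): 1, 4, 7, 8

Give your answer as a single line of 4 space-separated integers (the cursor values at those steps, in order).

Answer: 1 3 9 5

Derivation:
After 1 (next): list=[4, 1, 3, 9, 5, 2, 7] cursor@1
After 2 (delete_current): list=[4, 3, 9, 5, 2, 7] cursor@3
After 3 (insert_before(16)): list=[4, 16, 3, 9, 5, 2, 7] cursor@3
After 4 (insert_before(77)): list=[4, 16, 77, 3, 9, 5, 2, 7] cursor@3
After 5 (insert_after(71)): list=[4, 16, 77, 3, 71, 9, 5, 2, 7] cursor@3
After 6 (next): list=[4, 16, 77, 3, 71, 9, 5, 2, 7] cursor@71
After 7 (next): list=[4, 16, 77, 3, 71, 9, 5, 2, 7] cursor@9
After 8 (delete_current): list=[4, 16, 77, 3, 71, 5, 2, 7] cursor@5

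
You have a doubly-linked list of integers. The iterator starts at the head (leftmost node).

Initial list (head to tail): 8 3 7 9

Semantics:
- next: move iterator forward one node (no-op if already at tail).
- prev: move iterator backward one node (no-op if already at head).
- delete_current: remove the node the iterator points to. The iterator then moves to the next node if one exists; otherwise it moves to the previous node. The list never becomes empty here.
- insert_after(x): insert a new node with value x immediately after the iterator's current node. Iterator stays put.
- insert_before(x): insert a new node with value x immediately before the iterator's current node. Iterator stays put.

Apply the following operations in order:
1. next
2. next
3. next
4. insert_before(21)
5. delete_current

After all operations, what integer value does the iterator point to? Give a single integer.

Answer: 21

Derivation:
After 1 (next): list=[8, 3, 7, 9] cursor@3
After 2 (next): list=[8, 3, 7, 9] cursor@7
After 3 (next): list=[8, 3, 7, 9] cursor@9
After 4 (insert_before(21)): list=[8, 3, 7, 21, 9] cursor@9
After 5 (delete_current): list=[8, 3, 7, 21] cursor@21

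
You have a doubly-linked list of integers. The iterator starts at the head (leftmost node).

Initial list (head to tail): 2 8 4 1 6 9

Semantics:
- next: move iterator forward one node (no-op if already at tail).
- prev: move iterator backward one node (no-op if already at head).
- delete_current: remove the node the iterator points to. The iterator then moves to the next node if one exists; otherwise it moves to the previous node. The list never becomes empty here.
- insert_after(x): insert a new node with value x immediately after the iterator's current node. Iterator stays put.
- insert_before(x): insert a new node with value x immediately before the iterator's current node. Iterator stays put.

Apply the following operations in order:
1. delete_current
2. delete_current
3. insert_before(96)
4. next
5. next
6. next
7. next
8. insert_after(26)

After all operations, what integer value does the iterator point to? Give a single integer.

Answer: 9

Derivation:
After 1 (delete_current): list=[8, 4, 1, 6, 9] cursor@8
After 2 (delete_current): list=[4, 1, 6, 9] cursor@4
After 3 (insert_before(96)): list=[96, 4, 1, 6, 9] cursor@4
After 4 (next): list=[96, 4, 1, 6, 9] cursor@1
After 5 (next): list=[96, 4, 1, 6, 9] cursor@6
After 6 (next): list=[96, 4, 1, 6, 9] cursor@9
After 7 (next): list=[96, 4, 1, 6, 9] cursor@9
After 8 (insert_after(26)): list=[96, 4, 1, 6, 9, 26] cursor@9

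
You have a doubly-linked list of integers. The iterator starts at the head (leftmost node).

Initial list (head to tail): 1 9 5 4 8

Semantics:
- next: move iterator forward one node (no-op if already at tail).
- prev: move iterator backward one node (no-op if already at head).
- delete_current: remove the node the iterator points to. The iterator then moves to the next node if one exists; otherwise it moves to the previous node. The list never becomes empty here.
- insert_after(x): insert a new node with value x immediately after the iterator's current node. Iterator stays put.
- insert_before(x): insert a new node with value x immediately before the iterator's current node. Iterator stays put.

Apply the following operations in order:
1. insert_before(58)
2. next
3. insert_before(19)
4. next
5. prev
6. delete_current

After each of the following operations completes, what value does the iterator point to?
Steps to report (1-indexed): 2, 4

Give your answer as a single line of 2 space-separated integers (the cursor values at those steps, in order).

After 1 (insert_before(58)): list=[58, 1, 9, 5, 4, 8] cursor@1
After 2 (next): list=[58, 1, 9, 5, 4, 8] cursor@9
After 3 (insert_before(19)): list=[58, 1, 19, 9, 5, 4, 8] cursor@9
After 4 (next): list=[58, 1, 19, 9, 5, 4, 8] cursor@5
After 5 (prev): list=[58, 1, 19, 9, 5, 4, 8] cursor@9
After 6 (delete_current): list=[58, 1, 19, 5, 4, 8] cursor@5

Answer: 9 5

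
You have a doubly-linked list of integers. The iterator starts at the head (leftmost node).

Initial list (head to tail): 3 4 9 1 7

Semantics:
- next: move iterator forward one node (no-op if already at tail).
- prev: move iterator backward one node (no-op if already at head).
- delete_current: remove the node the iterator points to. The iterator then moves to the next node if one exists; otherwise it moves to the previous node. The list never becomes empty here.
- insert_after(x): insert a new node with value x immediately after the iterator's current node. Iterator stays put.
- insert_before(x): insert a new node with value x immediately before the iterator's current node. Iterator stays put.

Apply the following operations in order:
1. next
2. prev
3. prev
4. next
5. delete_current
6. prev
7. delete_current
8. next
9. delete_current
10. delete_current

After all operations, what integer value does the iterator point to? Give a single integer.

After 1 (next): list=[3, 4, 9, 1, 7] cursor@4
After 2 (prev): list=[3, 4, 9, 1, 7] cursor@3
After 3 (prev): list=[3, 4, 9, 1, 7] cursor@3
After 4 (next): list=[3, 4, 9, 1, 7] cursor@4
After 5 (delete_current): list=[3, 9, 1, 7] cursor@9
After 6 (prev): list=[3, 9, 1, 7] cursor@3
After 7 (delete_current): list=[9, 1, 7] cursor@9
After 8 (next): list=[9, 1, 7] cursor@1
After 9 (delete_current): list=[9, 7] cursor@7
After 10 (delete_current): list=[9] cursor@9

Answer: 9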